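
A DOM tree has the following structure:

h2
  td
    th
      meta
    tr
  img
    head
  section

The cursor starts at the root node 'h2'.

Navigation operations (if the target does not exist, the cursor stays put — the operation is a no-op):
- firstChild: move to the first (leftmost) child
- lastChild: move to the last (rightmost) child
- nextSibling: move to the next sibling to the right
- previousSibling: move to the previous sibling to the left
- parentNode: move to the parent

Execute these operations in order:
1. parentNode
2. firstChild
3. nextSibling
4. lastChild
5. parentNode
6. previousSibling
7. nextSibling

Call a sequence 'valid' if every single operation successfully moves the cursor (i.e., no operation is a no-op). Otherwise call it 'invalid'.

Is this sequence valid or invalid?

After 1 (parentNode): h2 (no-op, stayed)
After 2 (firstChild): td
After 3 (nextSibling): img
After 4 (lastChild): head
After 5 (parentNode): img
After 6 (previousSibling): td
After 7 (nextSibling): img

Answer: invalid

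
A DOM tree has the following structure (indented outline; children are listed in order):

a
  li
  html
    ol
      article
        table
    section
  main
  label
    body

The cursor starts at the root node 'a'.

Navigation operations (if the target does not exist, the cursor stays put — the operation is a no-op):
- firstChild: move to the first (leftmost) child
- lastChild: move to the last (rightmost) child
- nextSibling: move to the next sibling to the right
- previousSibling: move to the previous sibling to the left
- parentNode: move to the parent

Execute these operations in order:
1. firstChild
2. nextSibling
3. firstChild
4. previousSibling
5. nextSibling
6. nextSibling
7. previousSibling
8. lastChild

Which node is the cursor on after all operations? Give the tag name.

Answer: article

Derivation:
After 1 (firstChild): li
After 2 (nextSibling): html
After 3 (firstChild): ol
After 4 (previousSibling): ol (no-op, stayed)
After 5 (nextSibling): section
After 6 (nextSibling): section (no-op, stayed)
After 7 (previousSibling): ol
After 8 (lastChild): article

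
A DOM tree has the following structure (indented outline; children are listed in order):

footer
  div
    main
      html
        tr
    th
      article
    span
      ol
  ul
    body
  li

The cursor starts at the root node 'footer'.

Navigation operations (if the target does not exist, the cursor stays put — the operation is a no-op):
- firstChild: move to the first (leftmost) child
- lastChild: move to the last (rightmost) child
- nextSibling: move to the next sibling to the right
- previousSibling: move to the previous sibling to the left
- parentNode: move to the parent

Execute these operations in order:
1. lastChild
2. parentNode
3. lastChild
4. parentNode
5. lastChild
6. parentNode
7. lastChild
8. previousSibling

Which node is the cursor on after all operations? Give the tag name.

Answer: ul

Derivation:
After 1 (lastChild): li
After 2 (parentNode): footer
After 3 (lastChild): li
After 4 (parentNode): footer
After 5 (lastChild): li
After 6 (parentNode): footer
After 7 (lastChild): li
After 8 (previousSibling): ul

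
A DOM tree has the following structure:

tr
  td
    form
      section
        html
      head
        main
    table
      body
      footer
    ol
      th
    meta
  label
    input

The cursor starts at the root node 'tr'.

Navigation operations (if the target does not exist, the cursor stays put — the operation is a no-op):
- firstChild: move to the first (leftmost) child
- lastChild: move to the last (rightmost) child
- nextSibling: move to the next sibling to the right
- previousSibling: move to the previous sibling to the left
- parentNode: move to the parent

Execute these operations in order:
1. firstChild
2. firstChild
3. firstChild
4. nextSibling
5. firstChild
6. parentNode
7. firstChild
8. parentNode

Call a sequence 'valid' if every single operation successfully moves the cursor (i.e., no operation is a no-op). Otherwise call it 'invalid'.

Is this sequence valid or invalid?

Answer: valid

Derivation:
After 1 (firstChild): td
After 2 (firstChild): form
After 3 (firstChild): section
After 4 (nextSibling): head
After 5 (firstChild): main
After 6 (parentNode): head
After 7 (firstChild): main
After 8 (parentNode): head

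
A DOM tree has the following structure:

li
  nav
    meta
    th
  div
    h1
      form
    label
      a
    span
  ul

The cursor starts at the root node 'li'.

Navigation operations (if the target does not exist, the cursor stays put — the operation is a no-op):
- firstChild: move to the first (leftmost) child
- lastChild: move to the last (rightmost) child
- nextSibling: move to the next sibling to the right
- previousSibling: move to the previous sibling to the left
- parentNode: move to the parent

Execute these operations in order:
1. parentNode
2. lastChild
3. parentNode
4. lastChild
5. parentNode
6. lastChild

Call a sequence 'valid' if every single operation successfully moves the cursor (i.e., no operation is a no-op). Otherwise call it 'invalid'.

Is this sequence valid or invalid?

Answer: invalid

Derivation:
After 1 (parentNode): li (no-op, stayed)
After 2 (lastChild): ul
After 3 (parentNode): li
After 4 (lastChild): ul
After 5 (parentNode): li
After 6 (lastChild): ul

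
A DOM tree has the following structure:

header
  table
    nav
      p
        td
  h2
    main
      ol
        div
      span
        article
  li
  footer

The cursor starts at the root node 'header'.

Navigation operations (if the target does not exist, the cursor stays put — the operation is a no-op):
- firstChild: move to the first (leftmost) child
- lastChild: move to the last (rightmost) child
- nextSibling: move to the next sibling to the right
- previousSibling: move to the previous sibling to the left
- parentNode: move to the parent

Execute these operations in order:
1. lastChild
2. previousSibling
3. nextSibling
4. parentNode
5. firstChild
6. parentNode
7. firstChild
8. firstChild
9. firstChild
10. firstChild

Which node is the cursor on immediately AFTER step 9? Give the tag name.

After 1 (lastChild): footer
After 2 (previousSibling): li
After 3 (nextSibling): footer
After 4 (parentNode): header
After 5 (firstChild): table
After 6 (parentNode): header
After 7 (firstChild): table
After 8 (firstChild): nav
After 9 (firstChild): p

Answer: p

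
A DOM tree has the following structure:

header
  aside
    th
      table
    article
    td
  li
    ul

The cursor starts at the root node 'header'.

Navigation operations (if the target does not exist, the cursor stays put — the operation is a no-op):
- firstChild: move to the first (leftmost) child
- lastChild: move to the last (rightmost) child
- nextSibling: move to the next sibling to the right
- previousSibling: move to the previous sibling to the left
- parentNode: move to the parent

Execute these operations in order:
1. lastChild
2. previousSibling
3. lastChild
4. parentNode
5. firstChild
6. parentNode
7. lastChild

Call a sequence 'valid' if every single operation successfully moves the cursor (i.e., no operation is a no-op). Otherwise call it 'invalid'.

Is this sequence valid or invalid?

After 1 (lastChild): li
After 2 (previousSibling): aside
After 3 (lastChild): td
After 4 (parentNode): aside
After 5 (firstChild): th
After 6 (parentNode): aside
After 7 (lastChild): td

Answer: valid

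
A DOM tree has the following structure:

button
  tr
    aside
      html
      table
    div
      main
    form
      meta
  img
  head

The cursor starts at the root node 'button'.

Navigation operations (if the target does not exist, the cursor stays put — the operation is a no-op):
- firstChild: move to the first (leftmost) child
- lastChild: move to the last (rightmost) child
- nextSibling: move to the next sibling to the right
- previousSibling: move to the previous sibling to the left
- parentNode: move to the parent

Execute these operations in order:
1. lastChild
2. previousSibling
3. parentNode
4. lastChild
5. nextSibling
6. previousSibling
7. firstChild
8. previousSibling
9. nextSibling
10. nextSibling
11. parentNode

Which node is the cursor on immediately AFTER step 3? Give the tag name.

After 1 (lastChild): head
After 2 (previousSibling): img
After 3 (parentNode): button

Answer: button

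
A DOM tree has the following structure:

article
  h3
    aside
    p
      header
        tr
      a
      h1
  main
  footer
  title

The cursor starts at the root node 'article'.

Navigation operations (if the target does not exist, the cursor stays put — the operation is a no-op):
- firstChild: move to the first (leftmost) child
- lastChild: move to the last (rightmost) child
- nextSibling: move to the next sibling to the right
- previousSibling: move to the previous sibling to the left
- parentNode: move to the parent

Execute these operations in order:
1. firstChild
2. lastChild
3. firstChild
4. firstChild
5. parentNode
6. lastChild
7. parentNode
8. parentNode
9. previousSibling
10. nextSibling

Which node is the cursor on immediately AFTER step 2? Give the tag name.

Answer: p

Derivation:
After 1 (firstChild): h3
After 2 (lastChild): p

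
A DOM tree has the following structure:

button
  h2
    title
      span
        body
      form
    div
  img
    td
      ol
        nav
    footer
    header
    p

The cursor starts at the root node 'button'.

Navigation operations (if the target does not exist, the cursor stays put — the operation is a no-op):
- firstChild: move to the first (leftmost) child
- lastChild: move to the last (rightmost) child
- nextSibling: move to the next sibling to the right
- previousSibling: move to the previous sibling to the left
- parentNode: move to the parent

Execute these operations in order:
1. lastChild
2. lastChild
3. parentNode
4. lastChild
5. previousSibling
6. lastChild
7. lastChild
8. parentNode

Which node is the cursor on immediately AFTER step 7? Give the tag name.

Answer: header

Derivation:
After 1 (lastChild): img
After 2 (lastChild): p
After 3 (parentNode): img
After 4 (lastChild): p
After 5 (previousSibling): header
After 6 (lastChild): header (no-op, stayed)
After 7 (lastChild): header (no-op, stayed)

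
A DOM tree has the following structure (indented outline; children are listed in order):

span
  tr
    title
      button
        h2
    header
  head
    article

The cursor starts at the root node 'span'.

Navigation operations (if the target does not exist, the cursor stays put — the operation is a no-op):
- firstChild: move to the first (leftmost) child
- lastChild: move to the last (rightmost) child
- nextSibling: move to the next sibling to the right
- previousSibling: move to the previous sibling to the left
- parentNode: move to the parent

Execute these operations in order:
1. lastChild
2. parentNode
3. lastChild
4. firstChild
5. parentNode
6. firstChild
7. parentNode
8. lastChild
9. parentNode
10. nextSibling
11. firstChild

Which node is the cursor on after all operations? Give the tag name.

After 1 (lastChild): head
After 2 (parentNode): span
After 3 (lastChild): head
After 4 (firstChild): article
After 5 (parentNode): head
After 6 (firstChild): article
After 7 (parentNode): head
After 8 (lastChild): article
After 9 (parentNode): head
After 10 (nextSibling): head (no-op, stayed)
After 11 (firstChild): article

Answer: article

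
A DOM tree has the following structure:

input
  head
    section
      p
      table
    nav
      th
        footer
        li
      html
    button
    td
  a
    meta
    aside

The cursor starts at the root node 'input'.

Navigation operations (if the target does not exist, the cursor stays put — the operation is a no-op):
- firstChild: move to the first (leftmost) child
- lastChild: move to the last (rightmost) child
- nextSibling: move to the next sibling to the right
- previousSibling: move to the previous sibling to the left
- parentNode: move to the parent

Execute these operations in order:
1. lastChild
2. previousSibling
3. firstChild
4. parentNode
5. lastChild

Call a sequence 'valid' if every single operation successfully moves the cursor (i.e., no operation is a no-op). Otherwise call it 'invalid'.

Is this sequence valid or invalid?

After 1 (lastChild): a
After 2 (previousSibling): head
After 3 (firstChild): section
After 4 (parentNode): head
After 5 (lastChild): td

Answer: valid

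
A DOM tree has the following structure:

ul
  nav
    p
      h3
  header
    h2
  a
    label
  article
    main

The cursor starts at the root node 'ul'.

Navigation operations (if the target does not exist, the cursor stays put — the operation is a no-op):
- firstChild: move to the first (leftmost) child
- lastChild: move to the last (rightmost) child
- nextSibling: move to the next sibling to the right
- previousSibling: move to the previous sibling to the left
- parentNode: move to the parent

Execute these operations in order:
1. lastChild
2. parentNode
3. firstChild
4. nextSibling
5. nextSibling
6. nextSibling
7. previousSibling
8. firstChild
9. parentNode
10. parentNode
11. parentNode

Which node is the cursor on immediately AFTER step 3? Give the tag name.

After 1 (lastChild): article
After 2 (parentNode): ul
After 3 (firstChild): nav

Answer: nav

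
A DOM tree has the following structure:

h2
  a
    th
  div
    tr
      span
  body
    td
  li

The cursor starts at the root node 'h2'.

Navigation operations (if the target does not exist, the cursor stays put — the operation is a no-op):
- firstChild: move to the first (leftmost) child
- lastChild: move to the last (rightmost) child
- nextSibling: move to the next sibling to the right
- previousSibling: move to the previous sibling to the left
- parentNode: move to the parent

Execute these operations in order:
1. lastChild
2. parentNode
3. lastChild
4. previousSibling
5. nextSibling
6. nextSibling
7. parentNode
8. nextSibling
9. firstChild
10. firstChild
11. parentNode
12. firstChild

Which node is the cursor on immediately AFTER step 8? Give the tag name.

Answer: h2

Derivation:
After 1 (lastChild): li
After 2 (parentNode): h2
After 3 (lastChild): li
After 4 (previousSibling): body
After 5 (nextSibling): li
After 6 (nextSibling): li (no-op, stayed)
After 7 (parentNode): h2
After 8 (nextSibling): h2 (no-op, stayed)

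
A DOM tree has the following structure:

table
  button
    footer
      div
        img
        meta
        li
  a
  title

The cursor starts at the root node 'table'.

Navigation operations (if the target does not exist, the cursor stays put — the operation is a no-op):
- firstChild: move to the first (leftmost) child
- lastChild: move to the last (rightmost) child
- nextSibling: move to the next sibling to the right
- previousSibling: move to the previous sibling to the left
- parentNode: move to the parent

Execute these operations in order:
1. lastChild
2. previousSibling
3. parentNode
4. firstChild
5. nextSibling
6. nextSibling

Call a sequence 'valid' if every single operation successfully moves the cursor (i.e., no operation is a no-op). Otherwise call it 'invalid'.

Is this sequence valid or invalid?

After 1 (lastChild): title
After 2 (previousSibling): a
After 3 (parentNode): table
After 4 (firstChild): button
After 5 (nextSibling): a
After 6 (nextSibling): title

Answer: valid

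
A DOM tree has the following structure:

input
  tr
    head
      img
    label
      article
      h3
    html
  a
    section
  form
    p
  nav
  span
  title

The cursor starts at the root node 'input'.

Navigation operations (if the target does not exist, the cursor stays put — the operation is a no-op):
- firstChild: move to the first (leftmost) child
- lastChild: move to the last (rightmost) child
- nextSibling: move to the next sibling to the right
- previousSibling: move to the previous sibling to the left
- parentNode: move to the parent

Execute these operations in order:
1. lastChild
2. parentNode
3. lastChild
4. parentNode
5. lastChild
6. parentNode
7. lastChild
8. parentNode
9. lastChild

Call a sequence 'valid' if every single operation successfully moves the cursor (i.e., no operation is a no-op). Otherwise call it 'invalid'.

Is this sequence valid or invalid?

Answer: valid

Derivation:
After 1 (lastChild): title
After 2 (parentNode): input
After 3 (lastChild): title
After 4 (parentNode): input
After 5 (lastChild): title
After 6 (parentNode): input
After 7 (lastChild): title
After 8 (parentNode): input
After 9 (lastChild): title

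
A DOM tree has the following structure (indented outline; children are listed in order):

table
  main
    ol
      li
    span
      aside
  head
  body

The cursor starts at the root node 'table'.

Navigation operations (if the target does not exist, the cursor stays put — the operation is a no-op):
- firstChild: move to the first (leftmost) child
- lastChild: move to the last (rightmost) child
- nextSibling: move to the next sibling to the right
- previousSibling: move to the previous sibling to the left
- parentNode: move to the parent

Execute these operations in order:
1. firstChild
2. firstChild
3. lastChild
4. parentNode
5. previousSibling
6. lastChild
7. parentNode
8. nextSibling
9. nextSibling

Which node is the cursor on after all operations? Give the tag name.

Answer: span

Derivation:
After 1 (firstChild): main
After 2 (firstChild): ol
After 3 (lastChild): li
After 4 (parentNode): ol
After 5 (previousSibling): ol (no-op, stayed)
After 6 (lastChild): li
After 7 (parentNode): ol
After 8 (nextSibling): span
After 9 (nextSibling): span (no-op, stayed)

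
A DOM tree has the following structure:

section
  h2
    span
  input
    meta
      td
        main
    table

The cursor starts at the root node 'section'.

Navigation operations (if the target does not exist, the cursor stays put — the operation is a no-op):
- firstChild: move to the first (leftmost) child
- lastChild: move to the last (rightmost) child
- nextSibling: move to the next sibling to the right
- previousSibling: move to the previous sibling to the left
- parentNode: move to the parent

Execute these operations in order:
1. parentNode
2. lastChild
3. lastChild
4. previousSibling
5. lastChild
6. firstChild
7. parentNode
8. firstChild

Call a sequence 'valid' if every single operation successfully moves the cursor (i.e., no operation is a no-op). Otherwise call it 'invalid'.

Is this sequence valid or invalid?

Answer: invalid

Derivation:
After 1 (parentNode): section (no-op, stayed)
After 2 (lastChild): input
After 3 (lastChild): table
After 4 (previousSibling): meta
After 5 (lastChild): td
After 6 (firstChild): main
After 7 (parentNode): td
After 8 (firstChild): main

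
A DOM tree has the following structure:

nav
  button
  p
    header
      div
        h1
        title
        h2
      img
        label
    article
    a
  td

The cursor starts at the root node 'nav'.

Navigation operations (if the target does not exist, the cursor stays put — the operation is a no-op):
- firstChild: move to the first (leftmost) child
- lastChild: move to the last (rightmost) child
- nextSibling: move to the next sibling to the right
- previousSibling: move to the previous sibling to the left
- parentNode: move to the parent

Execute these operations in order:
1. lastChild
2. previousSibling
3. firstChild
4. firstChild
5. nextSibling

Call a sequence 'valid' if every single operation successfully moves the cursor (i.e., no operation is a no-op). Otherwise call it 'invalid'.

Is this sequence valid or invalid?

After 1 (lastChild): td
After 2 (previousSibling): p
After 3 (firstChild): header
After 4 (firstChild): div
After 5 (nextSibling): img

Answer: valid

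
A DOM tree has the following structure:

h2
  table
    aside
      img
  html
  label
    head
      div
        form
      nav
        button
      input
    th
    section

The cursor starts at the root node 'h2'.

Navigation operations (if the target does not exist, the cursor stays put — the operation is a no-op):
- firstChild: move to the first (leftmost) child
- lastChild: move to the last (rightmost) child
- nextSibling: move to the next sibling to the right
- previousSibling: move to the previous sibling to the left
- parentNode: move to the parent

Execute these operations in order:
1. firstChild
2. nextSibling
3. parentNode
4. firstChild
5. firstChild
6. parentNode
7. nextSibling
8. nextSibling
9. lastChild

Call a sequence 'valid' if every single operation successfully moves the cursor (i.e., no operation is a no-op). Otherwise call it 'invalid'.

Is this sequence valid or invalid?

Answer: valid

Derivation:
After 1 (firstChild): table
After 2 (nextSibling): html
After 3 (parentNode): h2
After 4 (firstChild): table
After 5 (firstChild): aside
After 6 (parentNode): table
After 7 (nextSibling): html
After 8 (nextSibling): label
After 9 (lastChild): section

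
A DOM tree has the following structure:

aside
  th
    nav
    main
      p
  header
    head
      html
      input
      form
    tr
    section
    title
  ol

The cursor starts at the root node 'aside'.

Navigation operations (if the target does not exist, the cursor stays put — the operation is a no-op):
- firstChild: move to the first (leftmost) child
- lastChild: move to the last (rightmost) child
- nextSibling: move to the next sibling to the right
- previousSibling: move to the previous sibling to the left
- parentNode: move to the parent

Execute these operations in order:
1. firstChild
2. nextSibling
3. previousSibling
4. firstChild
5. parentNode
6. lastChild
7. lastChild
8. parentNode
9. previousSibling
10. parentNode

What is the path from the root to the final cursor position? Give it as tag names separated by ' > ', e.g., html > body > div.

After 1 (firstChild): th
After 2 (nextSibling): header
After 3 (previousSibling): th
After 4 (firstChild): nav
After 5 (parentNode): th
After 6 (lastChild): main
After 7 (lastChild): p
After 8 (parentNode): main
After 9 (previousSibling): nav
After 10 (parentNode): th

Answer: aside > th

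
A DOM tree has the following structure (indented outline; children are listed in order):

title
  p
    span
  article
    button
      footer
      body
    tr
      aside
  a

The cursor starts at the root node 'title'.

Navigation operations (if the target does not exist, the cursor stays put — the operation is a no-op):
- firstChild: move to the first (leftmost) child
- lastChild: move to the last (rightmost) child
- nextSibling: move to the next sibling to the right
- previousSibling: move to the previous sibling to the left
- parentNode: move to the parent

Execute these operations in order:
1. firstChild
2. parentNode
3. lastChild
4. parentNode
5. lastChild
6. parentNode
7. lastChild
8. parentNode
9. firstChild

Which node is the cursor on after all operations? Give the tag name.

Answer: p

Derivation:
After 1 (firstChild): p
After 2 (parentNode): title
After 3 (lastChild): a
After 4 (parentNode): title
After 5 (lastChild): a
After 6 (parentNode): title
After 7 (lastChild): a
After 8 (parentNode): title
After 9 (firstChild): p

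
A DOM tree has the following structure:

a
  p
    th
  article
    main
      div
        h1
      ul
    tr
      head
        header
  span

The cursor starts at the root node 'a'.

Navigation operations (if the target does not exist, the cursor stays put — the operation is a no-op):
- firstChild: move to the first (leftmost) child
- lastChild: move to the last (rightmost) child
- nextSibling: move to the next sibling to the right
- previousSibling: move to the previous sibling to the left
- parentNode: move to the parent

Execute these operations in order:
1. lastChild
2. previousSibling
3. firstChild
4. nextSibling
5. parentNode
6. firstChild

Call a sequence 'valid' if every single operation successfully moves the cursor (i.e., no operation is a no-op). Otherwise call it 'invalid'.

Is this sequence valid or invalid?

Answer: valid

Derivation:
After 1 (lastChild): span
After 2 (previousSibling): article
After 3 (firstChild): main
After 4 (nextSibling): tr
After 5 (parentNode): article
After 6 (firstChild): main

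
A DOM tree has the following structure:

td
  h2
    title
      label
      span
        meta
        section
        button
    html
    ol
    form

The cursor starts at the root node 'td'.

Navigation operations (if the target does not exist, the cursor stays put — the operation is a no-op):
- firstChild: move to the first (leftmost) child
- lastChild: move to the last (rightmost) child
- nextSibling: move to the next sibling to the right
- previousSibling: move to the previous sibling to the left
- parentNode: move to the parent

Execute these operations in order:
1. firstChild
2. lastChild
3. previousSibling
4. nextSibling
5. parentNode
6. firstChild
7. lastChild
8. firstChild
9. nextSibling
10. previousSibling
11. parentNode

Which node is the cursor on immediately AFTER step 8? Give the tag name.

After 1 (firstChild): h2
After 2 (lastChild): form
After 3 (previousSibling): ol
After 4 (nextSibling): form
After 5 (parentNode): h2
After 6 (firstChild): title
After 7 (lastChild): span
After 8 (firstChild): meta

Answer: meta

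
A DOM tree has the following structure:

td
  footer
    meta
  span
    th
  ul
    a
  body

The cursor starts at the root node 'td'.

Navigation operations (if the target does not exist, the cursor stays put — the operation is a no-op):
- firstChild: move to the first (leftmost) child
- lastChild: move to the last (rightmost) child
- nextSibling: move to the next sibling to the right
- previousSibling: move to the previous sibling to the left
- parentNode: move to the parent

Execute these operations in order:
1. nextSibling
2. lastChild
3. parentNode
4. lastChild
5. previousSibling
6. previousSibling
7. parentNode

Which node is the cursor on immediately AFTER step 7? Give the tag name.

Answer: td

Derivation:
After 1 (nextSibling): td (no-op, stayed)
After 2 (lastChild): body
After 3 (parentNode): td
After 4 (lastChild): body
After 5 (previousSibling): ul
After 6 (previousSibling): span
After 7 (parentNode): td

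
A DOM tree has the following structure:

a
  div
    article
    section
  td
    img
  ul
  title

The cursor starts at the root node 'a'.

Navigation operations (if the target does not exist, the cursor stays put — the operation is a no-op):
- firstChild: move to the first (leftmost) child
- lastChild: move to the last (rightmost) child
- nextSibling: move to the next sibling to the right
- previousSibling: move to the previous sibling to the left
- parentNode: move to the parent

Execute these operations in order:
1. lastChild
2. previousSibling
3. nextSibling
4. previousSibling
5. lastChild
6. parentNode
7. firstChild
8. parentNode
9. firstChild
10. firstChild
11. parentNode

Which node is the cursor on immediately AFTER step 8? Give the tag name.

After 1 (lastChild): title
After 2 (previousSibling): ul
After 3 (nextSibling): title
After 4 (previousSibling): ul
After 5 (lastChild): ul (no-op, stayed)
After 6 (parentNode): a
After 7 (firstChild): div
After 8 (parentNode): a

Answer: a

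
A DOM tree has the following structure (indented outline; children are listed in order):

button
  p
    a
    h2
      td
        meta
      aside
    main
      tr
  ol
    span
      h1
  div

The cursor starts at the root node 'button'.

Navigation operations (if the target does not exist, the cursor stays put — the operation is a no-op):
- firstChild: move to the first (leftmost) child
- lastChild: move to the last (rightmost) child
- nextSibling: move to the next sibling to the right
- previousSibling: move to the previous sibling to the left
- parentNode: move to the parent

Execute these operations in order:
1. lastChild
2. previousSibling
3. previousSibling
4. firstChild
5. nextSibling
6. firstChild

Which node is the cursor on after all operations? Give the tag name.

After 1 (lastChild): div
After 2 (previousSibling): ol
After 3 (previousSibling): p
After 4 (firstChild): a
After 5 (nextSibling): h2
After 6 (firstChild): td

Answer: td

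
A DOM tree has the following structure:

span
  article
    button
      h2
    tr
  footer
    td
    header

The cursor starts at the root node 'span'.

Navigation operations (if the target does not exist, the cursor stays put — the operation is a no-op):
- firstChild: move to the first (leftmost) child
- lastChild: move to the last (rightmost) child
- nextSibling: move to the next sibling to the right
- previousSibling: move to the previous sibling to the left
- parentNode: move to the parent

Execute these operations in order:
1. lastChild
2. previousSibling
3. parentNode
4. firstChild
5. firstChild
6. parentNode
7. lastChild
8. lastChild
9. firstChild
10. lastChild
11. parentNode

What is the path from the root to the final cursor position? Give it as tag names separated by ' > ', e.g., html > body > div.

Answer: span > article

Derivation:
After 1 (lastChild): footer
After 2 (previousSibling): article
After 3 (parentNode): span
After 4 (firstChild): article
After 5 (firstChild): button
After 6 (parentNode): article
After 7 (lastChild): tr
After 8 (lastChild): tr (no-op, stayed)
After 9 (firstChild): tr (no-op, stayed)
After 10 (lastChild): tr (no-op, stayed)
After 11 (parentNode): article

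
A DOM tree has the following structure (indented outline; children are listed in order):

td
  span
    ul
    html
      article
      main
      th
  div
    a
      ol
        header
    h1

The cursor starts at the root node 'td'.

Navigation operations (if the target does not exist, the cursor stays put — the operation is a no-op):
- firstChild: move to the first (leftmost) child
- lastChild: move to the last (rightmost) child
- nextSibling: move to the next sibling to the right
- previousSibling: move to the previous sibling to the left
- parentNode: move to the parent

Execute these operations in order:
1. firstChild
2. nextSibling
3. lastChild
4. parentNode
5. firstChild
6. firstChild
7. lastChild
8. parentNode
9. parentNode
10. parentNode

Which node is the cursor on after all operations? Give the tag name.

After 1 (firstChild): span
After 2 (nextSibling): div
After 3 (lastChild): h1
After 4 (parentNode): div
After 5 (firstChild): a
After 6 (firstChild): ol
After 7 (lastChild): header
After 8 (parentNode): ol
After 9 (parentNode): a
After 10 (parentNode): div

Answer: div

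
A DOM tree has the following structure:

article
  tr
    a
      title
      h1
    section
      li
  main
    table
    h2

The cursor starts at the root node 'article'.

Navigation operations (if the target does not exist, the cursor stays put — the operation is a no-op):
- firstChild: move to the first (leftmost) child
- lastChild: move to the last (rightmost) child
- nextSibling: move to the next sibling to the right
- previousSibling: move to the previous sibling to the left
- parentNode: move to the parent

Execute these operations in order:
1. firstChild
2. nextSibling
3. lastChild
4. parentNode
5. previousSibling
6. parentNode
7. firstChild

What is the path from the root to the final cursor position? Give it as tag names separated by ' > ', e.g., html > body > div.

After 1 (firstChild): tr
After 2 (nextSibling): main
After 3 (lastChild): h2
After 4 (parentNode): main
After 5 (previousSibling): tr
After 6 (parentNode): article
After 7 (firstChild): tr

Answer: article > tr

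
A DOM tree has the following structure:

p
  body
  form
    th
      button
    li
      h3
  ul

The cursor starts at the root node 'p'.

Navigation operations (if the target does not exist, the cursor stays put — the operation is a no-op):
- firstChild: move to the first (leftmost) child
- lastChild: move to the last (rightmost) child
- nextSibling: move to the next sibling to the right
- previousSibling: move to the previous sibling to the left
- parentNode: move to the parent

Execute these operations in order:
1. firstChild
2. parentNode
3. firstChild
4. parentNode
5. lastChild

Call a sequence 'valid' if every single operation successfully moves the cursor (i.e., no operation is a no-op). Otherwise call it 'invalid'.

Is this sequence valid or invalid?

Answer: valid

Derivation:
After 1 (firstChild): body
After 2 (parentNode): p
After 3 (firstChild): body
After 4 (parentNode): p
After 5 (lastChild): ul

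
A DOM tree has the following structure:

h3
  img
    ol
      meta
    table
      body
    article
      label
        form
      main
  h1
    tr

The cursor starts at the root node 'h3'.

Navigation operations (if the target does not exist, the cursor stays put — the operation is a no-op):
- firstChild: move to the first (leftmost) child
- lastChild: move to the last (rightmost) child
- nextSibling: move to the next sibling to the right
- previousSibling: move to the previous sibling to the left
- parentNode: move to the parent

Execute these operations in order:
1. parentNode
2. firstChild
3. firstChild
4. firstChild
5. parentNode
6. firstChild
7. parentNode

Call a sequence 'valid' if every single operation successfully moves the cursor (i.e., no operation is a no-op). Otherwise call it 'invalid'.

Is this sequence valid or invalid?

Answer: invalid

Derivation:
After 1 (parentNode): h3 (no-op, stayed)
After 2 (firstChild): img
After 3 (firstChild): ol
After 4 (firstChild): meta
After 5 (parentNode): ol
After 6 (firstChild): meta
After 7 (parentNode): ol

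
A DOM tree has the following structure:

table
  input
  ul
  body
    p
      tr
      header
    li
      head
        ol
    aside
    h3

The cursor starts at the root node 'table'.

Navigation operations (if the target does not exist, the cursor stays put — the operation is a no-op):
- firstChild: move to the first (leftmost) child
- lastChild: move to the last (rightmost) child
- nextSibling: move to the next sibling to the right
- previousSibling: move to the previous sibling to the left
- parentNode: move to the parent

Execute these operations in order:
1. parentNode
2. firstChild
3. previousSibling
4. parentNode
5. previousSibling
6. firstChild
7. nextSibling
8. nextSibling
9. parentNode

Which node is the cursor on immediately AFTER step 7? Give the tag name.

Answer: ul

Derivation:
After 1 (parentNode): table (no-op, stayed)
After 2 (firstChild): input
After 3 (previousSibling): input (no-op, stayed)
After 4 (parentNode): table
After 5 (previousSibling): table (no-op, stayed)
After 6 (firstChild): input
After 7 (nextSibling): ul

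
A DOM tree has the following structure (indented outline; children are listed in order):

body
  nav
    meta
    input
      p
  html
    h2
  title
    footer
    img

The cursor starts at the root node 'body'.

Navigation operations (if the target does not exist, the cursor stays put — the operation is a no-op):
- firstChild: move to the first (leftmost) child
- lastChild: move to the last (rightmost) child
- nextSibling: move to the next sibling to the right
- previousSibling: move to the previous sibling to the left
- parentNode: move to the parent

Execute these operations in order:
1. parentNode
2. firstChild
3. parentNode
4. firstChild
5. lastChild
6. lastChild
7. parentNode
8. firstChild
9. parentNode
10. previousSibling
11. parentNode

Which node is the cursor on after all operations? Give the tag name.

Answer: nav

Derivation:
After 1 (parentNode): body (no-op, stayed)
After 2 (firstChild): nav
After 3 (parentNode): body
After 4 (firstChild): nav
After 5 (lastChild): input
After 6 (lastChild): p
After 7 (parentNode): input
After 8 (firstChild): p
After 9 (parentNode): input
After 10 (previousSibling): meta
After 11 (parentNode): nav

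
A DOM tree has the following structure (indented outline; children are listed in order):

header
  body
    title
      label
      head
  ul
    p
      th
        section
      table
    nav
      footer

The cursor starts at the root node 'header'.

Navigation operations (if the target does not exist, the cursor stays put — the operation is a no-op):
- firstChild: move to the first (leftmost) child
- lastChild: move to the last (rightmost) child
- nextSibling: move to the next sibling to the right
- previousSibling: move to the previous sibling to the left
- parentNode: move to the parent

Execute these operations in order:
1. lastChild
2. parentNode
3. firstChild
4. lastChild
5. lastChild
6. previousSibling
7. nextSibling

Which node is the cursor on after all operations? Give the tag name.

After 1 (lastChild): ul
After 2 (parentNode): header
After 3 (firstChild): body
After 4 (lastChild): title
After 5 (lastChild): head
After 6 (previousSibling): label
After 7 (nextSibling): head

Answer: head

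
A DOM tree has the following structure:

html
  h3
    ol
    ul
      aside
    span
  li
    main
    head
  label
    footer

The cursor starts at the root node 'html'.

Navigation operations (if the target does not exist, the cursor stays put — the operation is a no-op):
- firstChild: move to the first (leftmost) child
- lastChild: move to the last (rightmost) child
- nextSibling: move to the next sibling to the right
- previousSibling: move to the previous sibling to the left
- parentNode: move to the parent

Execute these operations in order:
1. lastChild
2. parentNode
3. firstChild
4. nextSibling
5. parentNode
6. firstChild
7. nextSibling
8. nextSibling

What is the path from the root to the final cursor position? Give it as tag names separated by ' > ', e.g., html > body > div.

After 1 (lastChild): label
After 2 (parentNode): html
After 3 (firstChild): h3
After 4 (nextSibling): li
After 5 (parentNode): html
After 6 (firstChild): h3
After 7 (nextSibling): li
After 8 (nextSibling): label

Answer: html > label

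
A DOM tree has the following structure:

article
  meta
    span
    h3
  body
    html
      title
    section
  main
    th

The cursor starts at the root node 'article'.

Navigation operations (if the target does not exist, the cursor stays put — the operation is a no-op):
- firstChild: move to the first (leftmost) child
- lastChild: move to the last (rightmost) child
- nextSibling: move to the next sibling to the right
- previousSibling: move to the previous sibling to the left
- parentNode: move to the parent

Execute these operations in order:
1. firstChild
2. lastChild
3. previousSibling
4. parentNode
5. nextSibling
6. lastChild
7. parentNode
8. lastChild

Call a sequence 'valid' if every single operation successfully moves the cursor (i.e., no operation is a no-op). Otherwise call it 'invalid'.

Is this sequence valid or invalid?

After 1 (firstChild): meta
After 2 (lastChild): h3
After 3 (previousSibling): span
After 4 (parentNode): meta
After 5 (nextSibling): body
After 6 (lastChild): section
After 7 (parentNode): body
After 8 (lastChild): section

Answer: valid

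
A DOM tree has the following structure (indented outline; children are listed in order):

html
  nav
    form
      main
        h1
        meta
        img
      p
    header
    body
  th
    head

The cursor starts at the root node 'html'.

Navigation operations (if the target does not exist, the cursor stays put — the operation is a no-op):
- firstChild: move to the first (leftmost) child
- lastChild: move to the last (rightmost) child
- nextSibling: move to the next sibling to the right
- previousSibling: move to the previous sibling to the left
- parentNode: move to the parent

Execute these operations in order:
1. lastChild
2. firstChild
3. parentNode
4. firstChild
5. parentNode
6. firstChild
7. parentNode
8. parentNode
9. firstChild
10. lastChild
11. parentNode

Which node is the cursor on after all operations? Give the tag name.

After 1 (lastChild): th
After 2 (firstChild): head
After 3 (parentNode): th
After 4 (firstChild): head
After 5 (parentNode): th
After 6 (firstChild): head
After 7 (parentNode): th
After 8 (parentNode): html
After 9 (firstChild): nav
After 10 (lastChild): body
After 11 (parentNode): nav

Answer: nav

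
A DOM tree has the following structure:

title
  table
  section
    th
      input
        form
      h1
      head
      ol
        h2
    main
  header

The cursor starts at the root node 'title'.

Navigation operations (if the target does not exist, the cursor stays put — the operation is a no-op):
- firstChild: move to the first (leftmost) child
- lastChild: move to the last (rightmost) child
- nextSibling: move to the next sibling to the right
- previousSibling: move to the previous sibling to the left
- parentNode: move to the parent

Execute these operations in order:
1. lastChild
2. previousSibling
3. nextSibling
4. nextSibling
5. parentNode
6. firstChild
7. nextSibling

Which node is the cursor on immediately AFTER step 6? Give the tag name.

Answer: table

Derivation:
After 1 (lastChild): header
After 2 (previousSibling): section
After 3 (nextSibling): header
After 4 (nextSibling): header (no-op, stayed)
After 5 (parentNode): title
After 6 (firstChild): table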